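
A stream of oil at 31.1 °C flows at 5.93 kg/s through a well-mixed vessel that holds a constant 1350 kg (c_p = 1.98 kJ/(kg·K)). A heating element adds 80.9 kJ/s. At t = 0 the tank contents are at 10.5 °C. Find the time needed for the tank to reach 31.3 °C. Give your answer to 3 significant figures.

322 s

First-law balance (no shaft work): M c_p dT/dt = ṁ c_p (T_in − T) + 80.9.
τ = M/ṁ = 227.66 s; T_ss = T_in + Q̇/(ṁ c_p) = 37.990 °C.
T(t) = T_ss + (T₀ − T_ss) e^(−t/τ). Set T = 31.3:
e^(−t/τ) = (31.3 − 37.990)/(10.5 − 37.990) = 0.24337
t = −227.66 · ln(0.24337) = 321.72 s.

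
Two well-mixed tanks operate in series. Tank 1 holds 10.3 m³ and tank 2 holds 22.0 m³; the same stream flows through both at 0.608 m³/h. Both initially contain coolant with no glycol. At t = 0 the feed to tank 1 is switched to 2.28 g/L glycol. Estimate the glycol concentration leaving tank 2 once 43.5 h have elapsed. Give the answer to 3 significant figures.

Species balance on tank i: dCᵢ/dt = (Cᵢ₋₁ − Cᵢ)/τᵢ with τᵢ = Vᵢ/Q.
τ₁ = 10.3/0.608 = 16.941 h; τ₂ = 22.0/0.608 = 36.184 h.
Tank 1: C₁ = C_in(1 − e^(−t/τ₁)). Tank 2 (τ₁ ≠ τ₂): C₂ = C_in[1 − (τ₁ e^(−t/τ₁) − τ₂ e^(−t/τ₂))/(τ₁ − τ₂)].
At t = 43.5: e^(−t/τ₁) = 0.076707, e^(−t/τ₂) = 0.30054.
C₂ = 2.28·[1 − (16.941·0.076707 − 36.184·0.30054)/(-19.243)] = 2.28·0.50241 = 1.1455 g/L.

1.15 g/L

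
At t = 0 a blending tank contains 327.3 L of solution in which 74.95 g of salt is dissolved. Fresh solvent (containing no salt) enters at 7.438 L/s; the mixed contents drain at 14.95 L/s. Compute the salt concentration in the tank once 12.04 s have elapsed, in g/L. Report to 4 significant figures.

Let m(t) be the amount of salt. Volume: V(t) = V₀ + (Q_in − Q_out) t = 327.3 − 7.51200 t; V(12.04) = 236.856 L.
No salt enters, so dm/dt = −Q_out · (m/V).
Separate: dm/m = −Q_out dt/V(t) ⇒ ln(m/m₀) = −(Q_out/(Q_in−Q_out)) ln(V/V₀).
m = m₀ (V₀/V)^(Q_out/(Q_in−Q_out)) = 74.95 × (327.3/236.856)^(-1.99015) = 39.3759 g.
C = m/V = 39.3759/236.856 = 0.166244 g/L.

0.1662 g/L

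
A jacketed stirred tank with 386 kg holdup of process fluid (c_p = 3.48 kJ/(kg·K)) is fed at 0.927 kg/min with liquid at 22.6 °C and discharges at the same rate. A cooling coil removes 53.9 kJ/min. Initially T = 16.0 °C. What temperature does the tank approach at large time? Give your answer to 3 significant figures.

5.89 °C

First-law balance (no shaft work): M c_p dT/dt = ṁ c_p (T_in − T) − 53.9.
At steady state dT/dt = 0 ⇒ T_ss = T_in − Q̇/(ṁ c_p) = 22.6 − 53.9/(0.927·3.48) = 5.8918 °C.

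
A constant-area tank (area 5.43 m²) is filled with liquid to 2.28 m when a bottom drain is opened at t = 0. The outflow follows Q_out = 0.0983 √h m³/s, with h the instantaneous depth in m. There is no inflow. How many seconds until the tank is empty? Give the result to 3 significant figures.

167 s

A dh/dt = −Q_out = −0.0983 √h.
This is separable: 2 d(√h)/dt = −0.0983/A, so √h = √h₀ − (0.0983/(2A)) t.
Tank is empty when √h = 0: t_empty = 2A√h₀/0.0983.
t_empty = 2·5.43·√2.28/0.0983 = 10.860·1.5100/0.0983 = 166.82 s.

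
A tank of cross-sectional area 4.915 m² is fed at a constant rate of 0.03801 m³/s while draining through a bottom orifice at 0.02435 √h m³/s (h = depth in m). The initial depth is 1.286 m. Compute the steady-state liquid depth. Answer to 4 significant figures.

2.437 m

Level balance: A dh/dt = 0.03801 − 0.02435 √h. Setting dh/dt = 0:
Q_in = 0.02435 √h_ss ⇒ √h_ss = 0.03801/0.02435 = 1.56099.
h_ss = 1.56099² = 2.43668 m. (Since h₀ = 1.286 m < h_ss, the level will rise toward this value.)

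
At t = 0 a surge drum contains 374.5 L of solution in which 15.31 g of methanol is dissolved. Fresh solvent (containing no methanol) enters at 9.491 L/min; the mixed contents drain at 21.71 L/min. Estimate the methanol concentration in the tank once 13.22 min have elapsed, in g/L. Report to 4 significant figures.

0.02637 g/L

Let m(t) be the amount of methanol. Volume: V(t) = V₀ + (Q_in − Q_out) t = 374.5 − 12.2190 t; V(13.22) = 212.965 L.
No methanol enters, so dm/dt = −Q_out · (m/V).
dm/m = −Q_out dt/(V₀ − 12.2190 t); integrating gives ln(m/m₀) = −(Q_out/(Q_in−Q_out)) ln(V/V₀).
m = m₀ (V₀/V)^(Q_out/(Q_in−Q_out)) = 15.31 × (374.5/212.965)^(-1.77674) = 5.61588 g.
C = m/V = 5.61588/212.965 = 0.0263700 g/L.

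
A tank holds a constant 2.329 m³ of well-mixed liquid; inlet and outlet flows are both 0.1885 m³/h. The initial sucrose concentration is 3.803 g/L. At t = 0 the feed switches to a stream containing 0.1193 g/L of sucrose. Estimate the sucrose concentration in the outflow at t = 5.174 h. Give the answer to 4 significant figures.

Unsteady species balance (constant V, well mixed): V dC/dt = Q(C_in − C).
Time constant τ = V/Q = 2.329/0.1885 = 12.3554 h.
C approaches C_in exponentially: C(t) = C_in + (C₀ − C_in) e^(−t/τ).
C(5.174) = 0.1193 + (3.803 − 0.1193)·e^(−5.174/12.3554) = 0.1193 + (3.68370)·0.657860 = 2.54266 g/L.

2.543 g/L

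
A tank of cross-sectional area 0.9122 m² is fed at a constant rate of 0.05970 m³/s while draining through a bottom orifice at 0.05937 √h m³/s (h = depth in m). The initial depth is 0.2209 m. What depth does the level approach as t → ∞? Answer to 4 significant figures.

A dh/dt = Q_in − 0.05937 √h. Steady state requires inflow = outflow:
Q_in = 0.05937 √h_ss ⇒ √h_ss = 0.05970/0.05937 = 1.00556.
h_ss = 1.00556² = 1.01115 m. (Since h₀ = 0.2209 m < h_ss, the level will rise toward this value.)

1.011 m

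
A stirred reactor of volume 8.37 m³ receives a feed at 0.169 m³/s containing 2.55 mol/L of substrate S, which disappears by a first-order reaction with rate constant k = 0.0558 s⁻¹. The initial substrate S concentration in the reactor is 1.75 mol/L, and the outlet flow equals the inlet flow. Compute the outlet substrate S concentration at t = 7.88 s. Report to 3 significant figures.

Accumulation = in − out − consumed: V dC/dt = Q C_in − Q C − k V C.
dC/dt = (Q/V) C_in − (Q/V + k) C; effective rate a = Q/V + k = 0.020191 + 0.0558 = 0.075991 s⁻¹.
C_ss = Q C_in/(Q + kV) = 0.67755 mol/L; C(t) = C_ss + (C₀ − C_ss) e^(−a t).
C(7.88) = 0.67755 + (1.0725)·e^(−0.075991·7.88) = 0.67755 + (1.0725)·0.54946 = 1.2668 mol/L.

1.27 mol/L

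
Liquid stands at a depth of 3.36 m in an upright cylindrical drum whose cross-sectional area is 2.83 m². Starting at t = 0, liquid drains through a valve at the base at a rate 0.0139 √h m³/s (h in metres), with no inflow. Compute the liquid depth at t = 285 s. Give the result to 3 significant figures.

Mass balance (ρ constant): A dh/dt = −0.0139 √h.
This is separable: 2 d(√h)/dt = −0.0139/A, so √h = √h₀ − (0.0139/(2A)) t.
√h = √3.36 − 0.0139·285/(2·2.83) = 1.8330 − 0.69991 = 1.1331.
h = 1.1331² = 1.2840 m.

1.28 m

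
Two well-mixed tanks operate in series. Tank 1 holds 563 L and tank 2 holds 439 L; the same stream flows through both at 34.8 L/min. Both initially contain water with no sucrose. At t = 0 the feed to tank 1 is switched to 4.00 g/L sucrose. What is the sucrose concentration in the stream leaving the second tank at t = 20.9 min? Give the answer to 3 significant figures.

1.71 g/L

Each tank obeys Vᵢ dCᵢ/dt = Q(Cᵢ₋₁ − Cᵢ), so τᵢ = Vᵢ/Q.
τ₁ = 563/34.8 = 16.178 min; τ₂ = 439/34.8 = 12.615 min.
Tank 1: C₁ = C_in(1 − e^(−t/τ₁)). Tank 2 (τ₁ ≠ τ₂): C₂ = C_in[1 − (τ₁ e^(−t/τ₁) − τ₂ e^(−t/τ₂))/(τ₁ − τ₂)].
At t = 20.9: e^(−t/τ₁) = 0.27476, e^(−t/τ₂) = 0.19076.
C₂ = 4.00·[1 − (16.178·0.27476 − 12.615·0.19076)/(3.5632)] = 4.00·0.42784 = 1.7114 g/L.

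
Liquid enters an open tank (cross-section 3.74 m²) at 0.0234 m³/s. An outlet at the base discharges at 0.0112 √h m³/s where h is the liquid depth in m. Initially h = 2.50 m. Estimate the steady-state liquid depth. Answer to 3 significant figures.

4.37 m

A dh/dt = Q_in − 0.0112 √h. Steady state requires inflow = outflow:
Q_in = 0.0112 √h_ss ⇒ √h_ss = 0.0234/0.0112 = 2.0893.
h_ss = 2.0893² = 4.3651 m. (Since h₀ = 2.50 m < h_ss, the level will rise toward this value.)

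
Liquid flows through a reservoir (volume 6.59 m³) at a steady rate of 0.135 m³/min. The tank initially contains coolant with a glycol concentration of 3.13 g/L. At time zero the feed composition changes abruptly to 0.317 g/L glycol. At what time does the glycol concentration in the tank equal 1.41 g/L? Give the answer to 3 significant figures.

46.1 min

Species balance on the tank: V dC/dt = Q(C_in − C), so τ = V/Q = 48.815 min.
C(t) = C_in + (C₀ − C_in) e^(−t/τ). Set C = 1.41 and solve for t:
e^(−t/τ) = (C − C_in)/(C₀ − C_in) = (1.41 − 0.317)/(3.13 − 0.317) = 0.38855
t = −τ ln(…) = 48.815 × 0.94533 = 46.146 min.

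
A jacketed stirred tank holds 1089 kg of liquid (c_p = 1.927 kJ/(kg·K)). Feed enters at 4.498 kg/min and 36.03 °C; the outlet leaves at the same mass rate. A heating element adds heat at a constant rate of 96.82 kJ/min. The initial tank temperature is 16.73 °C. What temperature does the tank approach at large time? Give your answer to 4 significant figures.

47.20 °C

M c_p dT/dt = ṁ c_p (T_in − T) + Q̇.
At steady state dT/dt = 0 ⇒ T_ss = T_in + Q̇/(ṁ c_p) = 36.03 + 96.82/(4.498·1.927) = 47.2003 °C.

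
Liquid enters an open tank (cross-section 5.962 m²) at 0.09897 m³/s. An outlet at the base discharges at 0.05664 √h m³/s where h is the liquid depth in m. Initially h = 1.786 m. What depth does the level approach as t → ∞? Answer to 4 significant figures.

3.053 m

A dh/dt = Q_in − 0.05664 √h. Steady state requires inflow = outflow:
Q_in = 0.05664 √h_ss ⇒ √h_ss = 0.09897/0.05664 = 1.74735.
h_ss = 1.74735² = 3.05324 m. (Since h₀ = 1.786 m < h_ss, the level will rise toward this value.)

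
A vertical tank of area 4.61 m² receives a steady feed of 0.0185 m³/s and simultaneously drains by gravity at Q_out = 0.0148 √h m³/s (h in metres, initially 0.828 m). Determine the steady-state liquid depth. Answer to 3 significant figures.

1.56 m

Level balance: A dh/dt = 0.0185 − 0.0148 √h. Setting dh/dt = 0:
Q_in = 0.0148 √h_ss ⇒ √h_ss = 0.0185/0.0148 = 1.2500.
h_ss = 1.2500² = 1.5625 m. (Since h₀ = 0.828 m < h_ss, the level will rise toward this value.)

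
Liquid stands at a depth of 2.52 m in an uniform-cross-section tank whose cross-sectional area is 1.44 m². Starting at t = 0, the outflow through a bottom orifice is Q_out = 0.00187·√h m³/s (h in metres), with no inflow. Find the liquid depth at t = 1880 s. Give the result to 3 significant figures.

A dh/dt = −Q_out = −0.00187 √h.
This is separable: 2 d(√h)/dt = −0.00187/A, so √h = √h₀ − (0.00187/(2A)) t.
√h = √2.52 − 0.00187·1880/(2·1.44) = 1.5875 − 1.2207 = 0.36676.
h = 0.36676² = 0.13451 m.

0.135 m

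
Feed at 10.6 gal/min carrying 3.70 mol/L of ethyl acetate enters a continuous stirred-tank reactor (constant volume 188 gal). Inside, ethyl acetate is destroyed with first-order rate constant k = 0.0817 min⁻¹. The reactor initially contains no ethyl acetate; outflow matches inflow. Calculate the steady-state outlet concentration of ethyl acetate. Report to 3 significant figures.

Species balance: V dC/dt = Q C_in − Q C − k V C.
At steady state: 0 = Q C_in − (Q + kV) C_ss, so C_ss = Q C_in/(Q + kV).
C_ss = 10.6·3.70/(10.6 + 0.0817·188) = 39.220/25.960 = 1.5108 mol/L.

1.51 mol/L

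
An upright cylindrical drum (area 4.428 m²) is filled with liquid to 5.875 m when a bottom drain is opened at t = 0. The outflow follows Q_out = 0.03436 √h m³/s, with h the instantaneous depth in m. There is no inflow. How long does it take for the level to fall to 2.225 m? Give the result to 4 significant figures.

240.3 s

With no inflow, A dh/dt = −0.03436 √h.
∫ h^(−1/2) dh = −(0.03436/A) ∫ dt, giving 2√h = 2√h₀ − (0.03436/A) t.
t = 2A(√h₀ − √h)/0.03436 = 2·4.428·(√5.875 − √2.225)/0.03436
  = 8.85600 × (2.42384 − 1.49164) / 0.03436 = 240.266 s.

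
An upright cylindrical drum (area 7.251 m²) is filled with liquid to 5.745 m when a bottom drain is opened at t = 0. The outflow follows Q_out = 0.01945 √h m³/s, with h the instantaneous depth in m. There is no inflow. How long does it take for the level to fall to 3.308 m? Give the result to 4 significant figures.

A dh/dt = −Q_out = −0.01945 √h.
This is separable: 2 d(√h)/dt = −0.01945/A, so √h = √h₀ − (0.01945/(2A)) t.
t = 2A(√h₀ − √h)/0.01945 = 2·7.251·(√5.745 − √3.308)/0.01945
  = 14.5020 × (2.39687 − 1.81879) / 0.01945 = 431.020 s.

431.0 s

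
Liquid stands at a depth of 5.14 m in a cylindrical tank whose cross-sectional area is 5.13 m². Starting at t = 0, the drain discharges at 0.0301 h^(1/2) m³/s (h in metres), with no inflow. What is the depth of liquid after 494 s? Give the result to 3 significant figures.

0.669 m

A dh/dt = −Q_out = −0.0301 √h.
∫ h^(−1/2) dh = −(0.0301/A) ∫ dt, giving 2√h = 2√h₀ − (0.0301/A) t.
√h = √5.14 − 0.0301·494/(2·5.13) = 2.2672 − 1.4493 = 0.81790.
h = 0.81790² = 0.66896 m.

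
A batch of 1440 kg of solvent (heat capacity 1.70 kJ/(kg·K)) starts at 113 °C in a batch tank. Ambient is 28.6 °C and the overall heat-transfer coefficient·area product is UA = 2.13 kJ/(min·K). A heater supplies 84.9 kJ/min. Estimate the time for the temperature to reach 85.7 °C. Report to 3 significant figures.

Unsteady energy balance on the tank contents: M c_p dT/dt = −UA(T − T_amb) + Q̇.
τ = M c_p/UA = 1149.3 min; T_ss = T_amb + Q̇/UA = 28.6 + 84.9/2.13 = 68.459 °C.
T(t) = T_ss + (T₀ − T_ss)e^(−t/τ); set T = 85.7:
t = −τ ln[(T − T_ss)/(T₀ − T_ss)] = −1149.3 · ln(0.38708) = 1090.8 min.

1090 min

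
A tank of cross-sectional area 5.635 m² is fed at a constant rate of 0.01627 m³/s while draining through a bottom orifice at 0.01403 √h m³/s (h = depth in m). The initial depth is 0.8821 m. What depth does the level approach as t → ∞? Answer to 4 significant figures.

Volume balance on the tank: A dh/dt = Q_in − 0.01403 √h. At steady state dh/dt = 0:
Q_in = 0.01403 √h_ss ⇒ √h_ss = 0.01627/0.01403 = 1.15966.
h_ss = 1.15966² = 1.34481 m. (Since h₀ = 0.8821 m < h_ss, the level will rise toward this value.)

1.345 m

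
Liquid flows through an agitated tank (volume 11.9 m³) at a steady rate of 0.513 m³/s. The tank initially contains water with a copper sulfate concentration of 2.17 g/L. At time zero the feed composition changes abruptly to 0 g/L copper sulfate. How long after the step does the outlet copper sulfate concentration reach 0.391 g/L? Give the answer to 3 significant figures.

39.8 s

Transient balance on the dissolved component: V dC/dt = Q(C_in − C), so τ = V/Q = 23.197 s.
C(t) = C_in + (C₀ − C_in) e^(−t/τ). Set C = 0.391 and solve for t:
e^(−t/τ) = (C − C_in)/(C₀ − C_in) = (0.391 − 0)/(2.17 − 0) = 0.18018
t = −τ ln(…) = 23.197 × 1.7138 = 39.754 s.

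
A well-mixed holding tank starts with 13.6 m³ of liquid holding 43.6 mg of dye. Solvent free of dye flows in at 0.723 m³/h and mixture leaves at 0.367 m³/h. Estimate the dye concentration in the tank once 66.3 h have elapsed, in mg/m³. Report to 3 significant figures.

Let m(t) be the amount of dye. Volume: V(t) = V₀ + (Q_in − Q_out) t = 13.6 + 0.35600 t; V(66.3) = 37.203 m³.
Species balance (pure solvent in): dm/dt = −Q_out · m/V(t).
Separate: dm/m = −Q_out dt/V(t) ⇒ ln(m/m₀) = −(Q_out/(Q_in−Q_out)) ln(V/V₀).
m = m₀ (V₀/V)^(Q_out/(Q_in−Q_out)) = 43.6 × (13.6/37.203)^(1.0309) = 15.451 mg.
C = m/V = 15.451/37.203 = 0.41531 mg/m³.

0.415 mg/m³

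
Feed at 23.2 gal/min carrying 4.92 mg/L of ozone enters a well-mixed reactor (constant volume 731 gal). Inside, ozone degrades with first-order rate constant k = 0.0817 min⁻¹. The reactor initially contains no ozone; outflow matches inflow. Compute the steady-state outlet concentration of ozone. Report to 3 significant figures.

1.38 mg/L

Species balance: V dC/dt = Q C_in − Q C − k V C.
At steady state: 0 = Q C_in − (Q + kV) C_ss, so C_ss = Q C_in/(Q + kV).
C_ss = 23.2·4.92/(23.2 + 0.0817·731) = 114.14/82.923 = 1.3765 mg/L.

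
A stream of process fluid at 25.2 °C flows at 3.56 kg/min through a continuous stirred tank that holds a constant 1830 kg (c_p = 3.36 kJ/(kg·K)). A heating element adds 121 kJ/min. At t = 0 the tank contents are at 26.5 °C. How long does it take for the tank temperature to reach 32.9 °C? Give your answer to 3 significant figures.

665 min

M c_p dT/dt = ṁ c_p (T_in − T) + Q̇.
τ = M/ṁ = 514.04 min; T_ss = T_in + Q̇/(ṁ c_p) = 35.316 °C.
T(t) = T_ss + (T₀ − T_ss) e^(−t/τ). Set T = 32.9:
e^(−t/τ) = (32.9 − 35.316)/(26.5 − 35.316) = 0.27402
t = −514.04 · ln(0.27402) = 665.45 min.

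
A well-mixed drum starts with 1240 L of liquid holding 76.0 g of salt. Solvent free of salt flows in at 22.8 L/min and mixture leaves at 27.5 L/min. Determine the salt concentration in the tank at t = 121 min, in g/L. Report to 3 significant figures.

0.00312 g/L

Let m(t) be the amount of salt. Volume: V(t) = V₀ + (Q_in − Q_out) t = 1240 − 4.7000 t; V(121) = 671.30 L.
No salt enters, so dm/dt = −Q_out · (m/V).
Separate: dm/m = −Q_out dt/V(t) ⇒ ln(m/m₀) = −(Q_out/(Q_in−Q_out)) ln(V/V₀).
m = m₀ (V₀/V)^(Q_out/(Q_in−Q_out)) = 76.0 × (1240/671.30)^(-5.8511) = 2.0964 g.
C = m/V = 2.0964/671.30 = 0.0031229 g/L.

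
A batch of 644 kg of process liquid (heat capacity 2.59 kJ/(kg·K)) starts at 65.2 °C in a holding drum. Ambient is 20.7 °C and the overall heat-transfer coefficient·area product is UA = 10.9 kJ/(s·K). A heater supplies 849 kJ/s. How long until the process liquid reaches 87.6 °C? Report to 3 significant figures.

170 s

Lumped-capacitance energy balance: M c_p dT/dt = UA(T_amb − T) + Q̇.
τ = M c_p/UA = 153.02 s; T_ss = T_amb + Q̇/UA = 20.7 + 849/10.9 = 98.590 °C.
T(t) = T_ss + (T₀ − T_ss)e^(−t/τ); set T = 87.6:
t = −τ ln[(T − T_ss)/(T₀ − T_ss)] = −153.02 · ln(0.32914) = 170.05 s.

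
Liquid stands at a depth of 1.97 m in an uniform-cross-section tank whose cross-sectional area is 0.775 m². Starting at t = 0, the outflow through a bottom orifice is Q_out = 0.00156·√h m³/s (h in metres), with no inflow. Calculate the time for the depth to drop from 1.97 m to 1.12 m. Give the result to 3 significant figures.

343 s

With no inflow, A dh/dt = −0.00156 √h.
This is separable: 2 d(√h)/dt = −0.00156/A, so √h = √h₀ − (0.00156/(2A)) t.
t = 2A(√h₀ − √h)/0.00156 = 2·0.775·(√1.97 − √1.12)/0.00156
  = 1.5500 × (1.4036 − 1.0583) / 0.00156 = 343.05 s.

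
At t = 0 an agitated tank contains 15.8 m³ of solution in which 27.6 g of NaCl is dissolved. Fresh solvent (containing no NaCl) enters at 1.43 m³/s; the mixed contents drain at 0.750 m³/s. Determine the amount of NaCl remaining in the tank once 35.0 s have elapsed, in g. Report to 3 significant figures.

10.0 g

Let m(t) be the amount of NaCl. Volume: V(t) = V₀ + (Q_in − Q_out) t = 15.8 + 0.68000 t; V(35.0) = 39.600 m³.
Species balance (pure solvent in): dm/dt = −Q_out · m/V(t).
dm/m = −Q_out dt/(V₀ + 0.68000 t); integrating gives ln(m/m₀) = −(Q_out/(Q_in−Q_out)) ln(V/V₀).
m = m₀ (V₀/V)^(Q_out/(Q_in−Q_out)) = 27.6 × (15.8/39.600)^(1.1029) = 10.018 g.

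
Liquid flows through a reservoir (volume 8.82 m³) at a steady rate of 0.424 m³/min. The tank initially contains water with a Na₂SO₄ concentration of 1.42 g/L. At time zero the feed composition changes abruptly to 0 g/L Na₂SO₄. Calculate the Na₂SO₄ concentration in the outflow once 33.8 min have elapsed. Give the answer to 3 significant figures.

Mass balance on the solute (V constant): V dC/dt = Q(C_in − C).
So dC/dt = (C_in − C)/τ with τ = V/Q = 8.82/0.424 = 20.802 min.
C approaches C_in exponentially: C(t) = C_in + (C₀ − C_in) e^(−t/τ).
C(33.8) = 0 + (1.42 − 0)·e^(−33.8/20.802) = 0 + (1.4200)·0.19694 = 0.27966 g/L.

0.280 g/L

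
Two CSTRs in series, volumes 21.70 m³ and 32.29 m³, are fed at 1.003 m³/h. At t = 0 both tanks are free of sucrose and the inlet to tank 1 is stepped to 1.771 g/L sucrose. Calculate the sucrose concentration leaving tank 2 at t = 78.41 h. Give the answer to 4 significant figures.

Species balance on tank i: dCᵢ/dt = (Cᵢ₋₁ − Cᵢ)/τᵢ with τᵢ = Vᵢ/Q.
τ₁ = 21.70/1.003 = 21.6351 h; τ₂ = 32.29/1.003 = 32.1934 h.
Tank 1: C₁ = C_in(1 − e^(−t/τ₁)). Tank 2 (τ₁ ≠ τ₂): C₂ = C_in[1 − (τ₁ e^(−t/τ₁) − τ₂ e^(−t/τ₂))/(τ₁ − τ₂)].
At t = 78.41: e^(−t/τ₁) = 0.0266703, e^(−t/τ₂) = 0.0875460.
C₂ = 1.771·[1 − (21.6351·0.0266703 − 32.1934·0.0875460)/(-10.5583)] = 1.771·0.787713 = 1.39504 g/L.

1.395 g/L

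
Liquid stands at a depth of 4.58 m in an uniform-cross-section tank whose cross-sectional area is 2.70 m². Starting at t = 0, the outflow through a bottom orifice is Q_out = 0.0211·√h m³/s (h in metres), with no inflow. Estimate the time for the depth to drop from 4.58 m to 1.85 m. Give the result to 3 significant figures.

A dh/dt = −Q_out = −0.0211 √h.
This is separable: 2 d(√h)/dt = −0.0211/A, so √h = √h₀ − (0.0211/(2A)) t.
t = 2A(√h₀ − √h)/0.0211 = 2·2.70·(√4.58 − √1.85)/0.0211
  = 5.4000 × (2.1401 − 1.3601) / 0.0211 = 199.61 s.

200 s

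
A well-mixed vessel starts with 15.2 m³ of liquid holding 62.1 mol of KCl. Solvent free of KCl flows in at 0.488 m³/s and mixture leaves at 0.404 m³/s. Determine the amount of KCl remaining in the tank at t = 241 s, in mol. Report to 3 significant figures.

Total volume: dV/dt = Q_in − Q_out = 0.084000 m³/s, so V(t) = 15.2 + 0.084000 t and V(241) = 35.444 m³.
No KCl enters, so dm/dt = −Q_out · (m/V).
Separate: dm/m = −Q_out dt/V(t) ⇒ ln(m/m₀) = −(Q_out/(Q_in−Q_out)) ln(V/V₀).
m = m₀ (V₀/V)^(Q_out/(Q_in−Q_out)) = 62.1 × (15.2/35.444)^(4.8095) = 1.0584 mol.

1.06 mol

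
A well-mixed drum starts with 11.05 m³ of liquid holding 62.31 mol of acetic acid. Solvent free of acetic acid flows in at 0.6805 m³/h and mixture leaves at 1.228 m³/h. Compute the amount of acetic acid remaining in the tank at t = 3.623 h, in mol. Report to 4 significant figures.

39.98 mol

Let m(t) be the amount of acetic acid. Volume: V(t) = V₀ + (Q_in − Q_out) t = 11.05 − 0.547500 t; V(3.623) = 9.06641 m³.
No acetic acid enters, so dm/dt = −Q_out · (m/V).
dm/m = −Q_out dt/(V₀ − 0.547500 t); integrating gives ln(m/m₀) = −(Q_out/(Q_in−Q_out)) ln(V/V₀).
m = m₀ (V₀/V)^(Q_out/(Q_in−Q_out)) = 62.31 × (11.05/9.06641)^(-2.24292) = 39.9788 mol.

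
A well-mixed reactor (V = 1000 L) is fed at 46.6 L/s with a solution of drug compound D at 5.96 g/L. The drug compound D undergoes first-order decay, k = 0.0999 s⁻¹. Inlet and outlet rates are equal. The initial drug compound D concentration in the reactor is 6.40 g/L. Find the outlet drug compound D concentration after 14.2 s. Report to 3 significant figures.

2.46 g/L

Accumulation = in − out − consumed: V dC/dt = Q C_in − Q C − k V C.
This is linear with rate a = Q/V + k = 0.14650 s⁻¹.
C_ss = Q C_in/(Q + kV) = 1.8958 g/L; C(t) = C_ss + (C₀ − C_ss) e^(−a t).
C(14.2) = 1.8958 + (4.5042)·e^(−0.14650·14.2) = 1.8958 + (4.5042)·0.12489 = 2.4583 g/L.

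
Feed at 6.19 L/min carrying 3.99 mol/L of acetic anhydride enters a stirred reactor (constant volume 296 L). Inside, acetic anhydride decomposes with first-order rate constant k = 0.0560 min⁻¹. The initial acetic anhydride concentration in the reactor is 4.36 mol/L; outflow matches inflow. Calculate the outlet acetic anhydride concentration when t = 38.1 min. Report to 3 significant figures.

1.26 mol/L

Accumulation = in − out − consumed: V dC/dt = Q C_in − Q C − k V C.
dC/dt = (Q/V) C_in − (Q/V + k) C; effective rate a = Q/V + k = 0.020912 + 0.0560 = 0.076912 min⁻¹.
C_ss = Q C_in/(Q + kV) = 1.0849 mol/L; C(t) = C_ss + (C₀ − C_ss) e^(−a t).
C(38.1) = 1.0849 + (3.2751)·e^(−0.076912·38.1) = 1.0849 + (3.2751)·0.053378 = 1.2597 mol/L.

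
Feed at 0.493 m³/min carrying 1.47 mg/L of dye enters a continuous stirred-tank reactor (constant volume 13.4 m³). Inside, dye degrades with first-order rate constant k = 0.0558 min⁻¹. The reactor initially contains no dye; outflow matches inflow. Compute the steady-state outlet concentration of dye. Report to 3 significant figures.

Accumulation = in − out − consumed: V dC/dt = Q C_in − Q C − k V C.
At steady state: 0 = Q C_in − (Q + kV) C_ss, so C_ss = Q C_in/(Q + kV).
C_ss = 0.493·1.47/(0.493 + 0.0558·13.4) = 0.72471/1.2407 = 0.58410 mg/L.

0.584 mg/L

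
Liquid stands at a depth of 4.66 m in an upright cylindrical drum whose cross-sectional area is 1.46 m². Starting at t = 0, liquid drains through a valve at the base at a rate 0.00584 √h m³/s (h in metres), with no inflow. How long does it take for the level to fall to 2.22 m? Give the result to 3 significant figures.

334 s

Volume balance on the tank: A dh/dt = −0.00584 √h.
∫ h^(−1/2) dh = −(0.00584/A) ∫ dt, giving 2√h = 2√h₀ − (0.00584/A) t.
t = 2A(√h₀ − √h)/0.00584 = 2·1.46·(√4.66 − √2.22)/0.00584
  = 2.9200 × (2.1587 − 1.4900) / 0.00584 = 334.37 s.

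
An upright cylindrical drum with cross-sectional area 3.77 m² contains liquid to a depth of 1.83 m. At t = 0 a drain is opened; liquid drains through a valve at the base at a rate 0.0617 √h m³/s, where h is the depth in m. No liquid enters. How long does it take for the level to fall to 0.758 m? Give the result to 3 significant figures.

58.9 s

Volume balance on the tank: A dh/dt = −0.0617 √h.
∫ h^(−1/2) dh = −(0.0617/A) ∫ dt, giving 2√h = 2√h₀ − (0.0617/A) t.
t = 2A(√h₀ − √h)/0.0617 = 2·3.77·(√1.83 − √0.758)/0.0617
  = 7.5400 × (1.3528 − 0.87063) / 0.0617 = 58.920 s.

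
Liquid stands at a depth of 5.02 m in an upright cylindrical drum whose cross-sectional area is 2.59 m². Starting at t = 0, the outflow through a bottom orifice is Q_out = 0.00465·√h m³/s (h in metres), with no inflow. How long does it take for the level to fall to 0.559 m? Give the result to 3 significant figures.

Volume balance on the tank: A dh/dt = −0.00465 √h.
Separate and integrate: 2(√h − √h₀) = −(0.00465/A) t.
t = 2A(√h₀ − √h)/0.00465 = 2·2.59·(√5.02 − √0.559)/0.00465
  = 5.1800 × (2.2405 − 0.74766) / 0.00465 = 1663.0 s.

1660 s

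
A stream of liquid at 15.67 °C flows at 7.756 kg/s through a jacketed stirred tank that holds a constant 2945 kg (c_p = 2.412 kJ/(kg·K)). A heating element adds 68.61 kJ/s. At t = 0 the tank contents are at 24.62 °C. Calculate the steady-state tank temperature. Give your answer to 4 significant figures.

19.34 °C

First-law balance (no shaft work): M c_p dT/dt = ṁ c_p (T_in − T) + 68.61.
At steady state dT/dt = 0 ⇒ T_ss = T_in + Q̇/(ṁ c_p) = 15.67 + 68.61/(7.756·2.412) = 19.3375 °C.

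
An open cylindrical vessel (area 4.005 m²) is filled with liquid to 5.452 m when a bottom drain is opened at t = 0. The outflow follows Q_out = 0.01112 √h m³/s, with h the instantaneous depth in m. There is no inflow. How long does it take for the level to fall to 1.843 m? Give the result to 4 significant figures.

Unsteady balance on liquid volume: A dh/dt = −0.01112 √h.
∫ h^(−1/2) dh = −(0.01112/A) ∫ dt, giving 2√h = 2√h₀ − (0.01112/A) t.
t = 2A(√h₀ − √h)/0.01112 = 2·4.005·(√5.452 − √1.843)/0.01112
  = 8.01000 × (2.33495 − 1.35757) / 0.01112 = 704.030 s.

704.0 s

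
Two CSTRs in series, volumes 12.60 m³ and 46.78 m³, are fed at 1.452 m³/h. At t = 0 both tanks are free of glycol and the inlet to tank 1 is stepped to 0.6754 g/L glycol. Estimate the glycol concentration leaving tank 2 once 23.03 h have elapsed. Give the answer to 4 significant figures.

0.2406 g/L

Species balance on tank i: dCᵢ/dt = (Cᵢ₋₁ − Cᵢ)/τᵢ with τᵢ = Vᵢ/Q.
τ₁ = 12.60/1.452 = 8.67769 h; τ₂ = 46.78/1.452 = 32.2176 h.
Solving the cascade with C₁(0)=C₂(0)=0 gives C₂(t) = C_in[1 − (τ₁ e^(−t/τ₁) − τ₂ e^(−t/τ₂))/(τ₁ − τ₂)].
At t = 23.03: e^(−t/τ₁) = 0.0703739, e^(−t/τ₂) = 0.489277.
C₂ = 0.6754·[1 − (8.67769·0.0703739 − 32.2176·0.489277)/(-23.5399)] = 0.6754·0.356300 = 0.240645 g/L.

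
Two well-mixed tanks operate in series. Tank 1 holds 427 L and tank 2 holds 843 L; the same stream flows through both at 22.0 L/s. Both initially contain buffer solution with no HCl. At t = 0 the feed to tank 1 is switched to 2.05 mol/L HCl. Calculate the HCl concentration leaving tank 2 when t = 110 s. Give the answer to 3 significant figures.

Species balance on tank i: dCᵢ/dt = (Cᵢ₋₁ − Cᵢ)/τᵢ with τᵢ = Vᵢ/Q.
τ₁ = 427/22.0 = 19.409 s; τ₂ = 843/22.0 = 38.318 s.
Tank 1: C₁ = C_in(1 − e^(−t/τ₁)). Tank 2 (τ₁ ≠ τ₂): C₂ = C_in[1 − (τ₁ e^(−t/τ₁) − τ₂ e^(−t/τ₂))/(τ₁ − τ₂)].
At t = 110: e^(−t/τ₁) = 0.0034567, e^(−t/τ₂) = 0.056659.
C₂ = 2.05·[1 − (19.409·0.0034567 − 38.318·0.056659)/(-18.909)] = 2.05·0.88873 = 1.8219 mol/L.

1.82 mol/L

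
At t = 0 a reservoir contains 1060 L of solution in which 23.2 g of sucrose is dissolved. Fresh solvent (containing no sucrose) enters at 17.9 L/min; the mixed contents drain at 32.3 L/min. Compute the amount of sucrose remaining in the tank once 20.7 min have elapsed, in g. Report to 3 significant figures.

Total volume: dV/dt = Q_in − Q_out = -14.400 L/min, so V(t) = 1060 − 14.400 t and V(20.7) = 761.92 L.
Species balance (pure solvent in): dm/dt = −Q_out · m/V(t).
Separate: dm/m = −Q_out dt/V(t) ⇒ ln(m/m₀) = −(Q_out/(Q_in−Q_out)) ln(V/V₀).
m = m₀ (V₀/V)^(Q_out/(Q_in−Q_out)) = 23.2 × (1060/761.92)^(-2.2431) = 11.062 g.

11.1 g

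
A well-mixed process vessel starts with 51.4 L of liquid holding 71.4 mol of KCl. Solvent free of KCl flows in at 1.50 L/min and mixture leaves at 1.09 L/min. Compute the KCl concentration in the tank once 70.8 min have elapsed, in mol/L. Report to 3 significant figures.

Let m(t) be the amount of KCl. Volume: V(t) = V₀ + (Q_in − Q_out) t = 51.4 + 0.41000 t; V(70.8) = 80.428 L.
No KCl enters, so dm/dt = −Q_out · (m/V).
Separate: dm/m = −Q_out dt/V(t) ⇒ ln(m/m₀) = −(Q_out/(Q_in−Q_out)) ln(V/V₀).
m = m₀ (V₀/V)^(Q_out/(Q_in−Q_out)) = 71.4 × (51.4/80.428)^(2.6585) = 21.715 mol.
C = m/V = 21.715/80.428 = 0.26999 mol/L.

0.270 mol/L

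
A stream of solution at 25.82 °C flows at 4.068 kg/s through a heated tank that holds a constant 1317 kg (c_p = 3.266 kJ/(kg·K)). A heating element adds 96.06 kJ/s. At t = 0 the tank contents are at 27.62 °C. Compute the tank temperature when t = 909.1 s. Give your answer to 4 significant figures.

32.72 °C

M c_p dT/dt = ṁ c_p (T_in − T) + Q̇.
Rearrange: dT/dt = (T_ss − T)/τ with τ = M/ṁ = 323.746 s and T_ss = T_in + Q̇/(ṁ c_p) = 33.0501 °C.
T approaches T_ss exponentially: T(t) = T_ss + (T₀ − T_ss) e^(−t/τ).
T(909.1) = 33.0501 + (-5.43012)·e^(−909.1/323.746) = 33.0501 + (-5.43012)·0.0603217 = 32.7226 °C.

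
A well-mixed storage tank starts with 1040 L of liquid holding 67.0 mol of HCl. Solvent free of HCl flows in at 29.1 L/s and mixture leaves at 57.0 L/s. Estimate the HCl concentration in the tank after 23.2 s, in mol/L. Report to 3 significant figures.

Let m(t) be the amount of HCl. Volume: V(t) = V₀ + (Q_in − Q_out) t = 1040 − 27.900 t; V(23.2) = 392.72 L.
No HCl enters, so dm/dt = −Q_out · (m/V).
dm/m = −Q_out dt/(V₀ − 27.900 t); integrating gives ln(m/m₀) = −(Q_out/(Q_in−Q_out)) ln(V/V₀).
m = m₀ (V₀/V)^(Q_out/(Q_in−Q_out)) = 67.0 × (1040/392.72)^(-2.0430) = 9.1618 mol.
C = m/V = 9.1618/392.72 = 0.023329 mol/L.

0.0233 mol/L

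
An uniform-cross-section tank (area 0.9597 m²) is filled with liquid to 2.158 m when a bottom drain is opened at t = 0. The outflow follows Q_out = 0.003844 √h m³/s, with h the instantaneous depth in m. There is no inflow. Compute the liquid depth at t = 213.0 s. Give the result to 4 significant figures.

Volume balance on the tank: A dh/dt = −0.003844 √h.
Separate and integrate: 2(√h − √h₀) = −(0.003844/A) t.
√h = √2.158 − 0.003844·213.0/(2·0.9597) = 1.46901 − 0.426577 = 1.04244.
h = 1.04244² = 1.08667 m.

1.087 m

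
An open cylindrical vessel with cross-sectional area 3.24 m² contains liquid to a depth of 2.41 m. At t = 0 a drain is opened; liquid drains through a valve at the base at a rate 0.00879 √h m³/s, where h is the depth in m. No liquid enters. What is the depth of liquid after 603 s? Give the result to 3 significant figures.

0.539 m

Mass balance (ρ constant): A dh/dt = −0.00879 √h.
This is separable: 2 d(√h)/dt = −0.00879/A, so √h = √h₀ − (0.00879/(2A)) t.
√h = √2.41 − 0.00879·603/(2·3.24) = 1.5524 − 0.81796 = 0.73446.
h = 0.73446² = 0.53943 m.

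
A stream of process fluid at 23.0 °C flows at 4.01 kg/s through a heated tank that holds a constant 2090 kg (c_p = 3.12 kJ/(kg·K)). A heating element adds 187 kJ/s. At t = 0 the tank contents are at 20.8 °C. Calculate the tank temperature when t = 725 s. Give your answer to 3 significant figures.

First-law balance (no shaft work): M c_p dT/dt = ṁ c_p (T_in − T) + 187.
τ = M/ṁ = 521.20 s; T_ss = T_in + Q̇/(ṁ c_p) = 23.0 + 187/(4.01·3.12) = 37.947 °C.
T approaches T_ss exponentially: T(t) = T_ss + (T₀ − T_ss) e^(−t/τ).
T(725) = 37.947 + (-17.147)·e^(−725/521.20) = 37.947 + (-17.147)·0.24882 = 33.680 °C.

33.7 °C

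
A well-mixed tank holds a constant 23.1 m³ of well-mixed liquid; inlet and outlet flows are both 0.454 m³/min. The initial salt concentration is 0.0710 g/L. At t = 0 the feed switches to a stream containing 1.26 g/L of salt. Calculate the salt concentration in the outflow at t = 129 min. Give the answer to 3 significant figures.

Accumulation = in − out for the solute gives V dC/dt = Q(C_in − C).
So dC/dt = (C_in − C)/τ with τ = V/Q = 23.1/0.454 = 50.881 min.
C approaches C_in exponentially: C(t) = C_in + (C₀ − C_in) e^(−t/τ).
C(129) = 1.26 + (0.0710 − 1.26)·e^(−129/50.881) = 1.26 + (-1.1890)·0.079236 = 1.1658 g/L.

1.17 g/L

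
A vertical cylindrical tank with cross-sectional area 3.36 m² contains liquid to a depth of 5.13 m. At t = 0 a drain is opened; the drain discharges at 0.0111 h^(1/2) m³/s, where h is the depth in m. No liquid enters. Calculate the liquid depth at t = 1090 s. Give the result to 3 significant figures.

0.216 m

Volume balance on the tank: A dh/dt = −0.0111 √h.
∫ h^(−1/2) dh = −(0.0111/A) ∫ dt, giving 2√h = 2√h₀ − (0.0111/A) t.
√h = √5.13 − 0.0111·1090/(2·3.36) = 2.2650 − 1.8004 = 0.46450.
h = 0.46450² = 0.21576 m.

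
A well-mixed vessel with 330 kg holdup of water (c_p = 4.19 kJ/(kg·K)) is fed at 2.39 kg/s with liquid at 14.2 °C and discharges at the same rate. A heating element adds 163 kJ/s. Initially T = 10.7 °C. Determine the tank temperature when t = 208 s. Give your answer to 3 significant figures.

Heat balance on the well-mixed liquid: M c_p dT/dt = ṁ c_p (T_in − T) + 163.
τ = M/ṁ = 138.08 s; T_ss = T_in + Q̇/(ṁ c_p) = 14.2 + 163/(2.39·4.19) = 30.477 °C.
This is linear first-order; T(t) = T_ss + (T₀ − T_ss) e^(−t/τ).
T(208) = 30.477 + (-19.777)·e^(−208/138.08) = 30.477 + (-19.777)·0.22170 = 26.092 °C.

26.1 °C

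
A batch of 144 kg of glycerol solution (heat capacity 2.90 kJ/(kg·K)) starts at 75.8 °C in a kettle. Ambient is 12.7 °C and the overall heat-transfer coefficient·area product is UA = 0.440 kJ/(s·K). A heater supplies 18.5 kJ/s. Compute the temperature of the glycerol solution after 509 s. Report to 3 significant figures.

67.1 °C

Lumped-capacitance energy balance: M c_p dT/dt = UA(T_amb − T) + Q̇.
dT/dt = (T_ss − T)/τ with T_ss = T_amb + Q̇/UA = 12.7 + 18.5/0.440 = 54.745 °C, τ = M c_p/UA = 144·2.90/0.440 = 949.09 s.
This is linear first-order; T(t) = T_ss + (T₀ − T_ss) e^(−t/τ).
T(509) = 54.745 + (21.055)·0.58491 = 67.060 °C.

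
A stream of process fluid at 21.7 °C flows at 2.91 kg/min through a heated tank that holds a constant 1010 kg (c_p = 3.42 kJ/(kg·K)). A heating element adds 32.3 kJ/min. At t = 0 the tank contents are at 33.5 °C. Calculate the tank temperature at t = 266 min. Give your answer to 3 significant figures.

28.9 °C

M c_p dT/dt = ṁ c_p (T_in − T) + Q̇.
τ = M/ṁ = 347.08 min; T_ss = T_in + Q̇/(ṁ c_p) = 21.7 + 32.3/(2.91·3.42) = 24.946 °C.
Integrating: T(t) = T_ss + (T₀ − T_ss) e^(−t/τ).
T(266) = 24.946 + (8.5545)·e^(−266/347.08) = 24.946 + (8.5545)·0.46468 = 28.921 °C.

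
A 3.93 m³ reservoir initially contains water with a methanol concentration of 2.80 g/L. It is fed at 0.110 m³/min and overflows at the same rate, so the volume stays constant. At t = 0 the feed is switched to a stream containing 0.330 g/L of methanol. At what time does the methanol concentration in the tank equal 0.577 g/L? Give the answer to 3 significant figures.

82.3 min

Species balance on the tank: V dC/dt = Q(C_in − C), so τ = V/Q = 35.727 min.
C(t) = C_in + (C₀ − C_in) e^(−t/τ). Set C = 0.577 and solve for t:
e^(−t/τ) = (C − C_in)/(C₀ − C_in) = (0.577 − 0.330)/(2.80 − 0.330) = 0.10000
t = −τ ln(…) = 35.727 × 2.3026 = 82.265 min.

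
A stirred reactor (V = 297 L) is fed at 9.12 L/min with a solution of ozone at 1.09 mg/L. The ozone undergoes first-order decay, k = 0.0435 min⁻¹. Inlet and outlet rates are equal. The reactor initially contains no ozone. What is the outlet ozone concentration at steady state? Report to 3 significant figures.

V dC/dt = Q(C_in − C) − k V C.
Steady state (dC/dt = 0): C_ss = Q C_in/(Q + kV) = C_in/(1 + kV/Q).
C_ss = 9.12·1.09/(9.12 + 0.0435·297) = 9.9408/22.039 = 0.45104 mg/L.

0.451 mg/L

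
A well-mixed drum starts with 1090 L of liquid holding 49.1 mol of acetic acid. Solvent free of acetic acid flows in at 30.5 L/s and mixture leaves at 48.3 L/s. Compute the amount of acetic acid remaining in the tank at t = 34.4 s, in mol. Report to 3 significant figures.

5.23 mol

Let m(t) be the amount of acetic acid. Volume: V(t) = V₀ + (Q_in − Q_out) t = 1090 − 17.800 t; V(34.4) = 477.68 L.
No acetic acid enters, so dm/dt = −Q_out · (m/V).
dm/m = −Q_out dt/(V₀ − 17.800 t); integrating gives ln(m/m₀) = −(Q_out/(Q_in−Q_out)) ln(V/V₀).
m = m₀ (V₀/V)^(Q_out/(Q_in−Q_out)) = 49.1 × (1090/477.68)^(-2.7135) = 5.2344 mol.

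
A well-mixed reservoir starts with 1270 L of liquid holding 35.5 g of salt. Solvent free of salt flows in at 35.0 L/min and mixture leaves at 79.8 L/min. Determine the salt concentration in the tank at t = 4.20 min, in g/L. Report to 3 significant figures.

Total volume: dV/dt = Q_in − Q_out = -44.800 L/min, so V(t) = 1270 − 44.800 t and V(4.20) = 1081.8 L.
Solute balance: dm/dt = 0 − Q_out C = −Q_out m/V(t).
dm/m = −Q_out dt/(V₀ − 44.800 t); integrating gives ln(m/m₀) = −(Q_out/(Q_in−Q_out)) ln(V/V₀).
m = m₀ (V₀/V)^(Q_out/(Q_in−Q_out)) = 35.5 × (1270/1081.8)^(-1.7812) = 26.680 g.
C = m/V = 26.680/1081.8 = 0.024661 g/L.

0.0247 g/L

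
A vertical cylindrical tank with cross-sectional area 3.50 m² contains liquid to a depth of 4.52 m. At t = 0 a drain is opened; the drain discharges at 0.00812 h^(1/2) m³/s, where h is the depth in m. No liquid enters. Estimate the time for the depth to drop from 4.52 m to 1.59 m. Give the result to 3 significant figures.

746 s

With no inflow, A dh/dt = −0.00812 √h.
This is separable: 2 d(√h)/dt = −0.00812/A, so √h = √h₀ − (0.00812/(2A)) t.
t = 2A(√h₀ − √h)/0.00812 = 2·3.50·(√4.52 − √1.59)/0.00812
  = 7.0000 × (2.1260 − 1.2610) / 0.00812 = 745.76 s.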